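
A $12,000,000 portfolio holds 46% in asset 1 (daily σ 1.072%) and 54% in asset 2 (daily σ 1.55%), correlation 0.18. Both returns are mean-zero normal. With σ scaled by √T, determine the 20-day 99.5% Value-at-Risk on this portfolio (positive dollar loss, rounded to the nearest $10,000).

σ_p = √(0.46²·1.072² + 0.54²·1.55² + 2·0.18·0.46·0.54·1.072·1.55) = 1.045%.
σ_{20d} = 1.045% × √20 = 4.673%.
z(99.5%) = 2.576.
VaR = 2.576 × 4.673% = 12.038%; on $12,000,000 that is $1,444,560.

$1,440,000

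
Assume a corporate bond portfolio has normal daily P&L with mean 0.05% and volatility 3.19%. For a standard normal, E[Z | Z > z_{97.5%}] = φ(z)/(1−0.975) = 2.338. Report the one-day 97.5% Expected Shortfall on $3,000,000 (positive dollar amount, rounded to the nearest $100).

$222,200

ES = −(0.05%) + 3.19% × 2.338 = 7.408%.
On $3,000,000: 0.07408 × $3,000,000 = $222,240.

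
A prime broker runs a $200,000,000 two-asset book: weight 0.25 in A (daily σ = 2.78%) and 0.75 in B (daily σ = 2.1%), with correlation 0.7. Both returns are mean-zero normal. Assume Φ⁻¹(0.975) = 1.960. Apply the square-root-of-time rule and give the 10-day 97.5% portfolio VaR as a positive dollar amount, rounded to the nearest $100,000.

$26,300,000

σ_p = √(0.25²·2.78² + 0.75²·2.1² + 2·0.7·0.25·0.75·2.78·2.1) = 2.120%.
σ_{10d} = 2.120% × √10 = 6.704%.
VaR = 1.960 × 6.704% = 13.140%; on $200,000,000 that is $26,280,000.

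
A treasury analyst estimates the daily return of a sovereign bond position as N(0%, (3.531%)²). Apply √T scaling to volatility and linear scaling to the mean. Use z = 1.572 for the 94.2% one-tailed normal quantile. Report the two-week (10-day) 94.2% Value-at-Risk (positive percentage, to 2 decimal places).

σ_{10d} = 3.531% × √10 = 11.166%.
VaR = 1.572 × 11.166% = 17.553%.

17.55%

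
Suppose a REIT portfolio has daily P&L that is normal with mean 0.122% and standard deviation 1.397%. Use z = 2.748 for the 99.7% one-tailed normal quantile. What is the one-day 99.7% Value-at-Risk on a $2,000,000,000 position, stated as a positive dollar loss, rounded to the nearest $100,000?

VaR = −μ + z·σ = −(0.122%) + 2.748 × 1.397% = 3.717%.
On $2,000,000,000: 0.03717 × $2,000,000,000 = $74,340,000.

$74,300,000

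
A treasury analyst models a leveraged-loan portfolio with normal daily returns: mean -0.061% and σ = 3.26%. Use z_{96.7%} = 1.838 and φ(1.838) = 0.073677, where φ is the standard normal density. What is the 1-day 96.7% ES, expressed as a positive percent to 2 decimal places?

Tail multiplier: φ(z)/(1−α) = 0.073677 / 0.033 = 2.233.
ES = −(-0.061%) + 3.26% × 2.233 = 7.341%.

7.34%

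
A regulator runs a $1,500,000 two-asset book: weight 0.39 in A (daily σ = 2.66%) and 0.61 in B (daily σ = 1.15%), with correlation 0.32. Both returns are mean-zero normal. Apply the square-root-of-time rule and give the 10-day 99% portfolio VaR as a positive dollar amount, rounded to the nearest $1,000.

$157,000

σ_p = √(0.39²·2.66² + 0.61²·1.15² + 2·0.32·0.39·0.61·2.66·1.15) = 1.426%.
σ_{10d} = 1.426% × √10 = 4.509%.
z(99%) = 2.326.
VaR = 2.326 × 4.509% = 10.488%; on $1,500,000 that is $157,320.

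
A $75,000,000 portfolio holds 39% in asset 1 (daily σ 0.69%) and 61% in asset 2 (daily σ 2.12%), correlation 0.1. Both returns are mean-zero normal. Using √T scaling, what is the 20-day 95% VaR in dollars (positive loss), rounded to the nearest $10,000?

$7,430,000

σ_p = √(0.39²·0.69² + 0.61²·2.12² + 2·0.1·0.39·0.61·0.69·2.12) = 1.347%.
σ_{20d} = 1.347% × √20 = 6.024%.
z(95%) = 1.645.
VaR = 1.645 × 6.024% = 9.909%; on $75,000,000 that is $7,431,750.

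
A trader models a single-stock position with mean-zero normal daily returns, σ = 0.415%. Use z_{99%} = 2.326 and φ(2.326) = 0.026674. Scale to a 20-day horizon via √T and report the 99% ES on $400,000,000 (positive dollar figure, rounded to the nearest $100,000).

σ_{20d} = 0.415% × √20 = 1.856%.
ES multiplier = φ(z)/(1−α) = 0.026674/0.01 = 2.667.
ES = 1.856% × 2.667 = 4.950%; on $400,000,000: $19,800,000.

$19,800,000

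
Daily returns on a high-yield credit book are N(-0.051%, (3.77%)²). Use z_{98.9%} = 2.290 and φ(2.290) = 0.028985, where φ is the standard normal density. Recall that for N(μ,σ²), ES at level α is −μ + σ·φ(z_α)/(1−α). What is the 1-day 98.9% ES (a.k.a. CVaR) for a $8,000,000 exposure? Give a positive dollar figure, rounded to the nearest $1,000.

Tail multiplier: φ(z)/(1−α) = 0.028985 / 0.011 = 2.635.
ES = −(-0.051%) + 3.77% × 2.635 = 9.985%.
On $8,000,000: 0.09985 × $8,000,000 = $798,800.

$799,000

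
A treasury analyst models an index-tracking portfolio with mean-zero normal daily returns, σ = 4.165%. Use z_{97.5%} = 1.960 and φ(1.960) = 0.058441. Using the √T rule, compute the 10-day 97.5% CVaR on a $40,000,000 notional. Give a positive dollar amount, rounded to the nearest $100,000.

σ_{10d} = 4.165% × √10 = 13.171%.
ES multiplier = φ(z)/(1−α) = 0.058441/0.025 = 2.338.
ES = 13.171% × 2.338 = 30.794%; on $40,000,000: $12,317,600.

$12,300,000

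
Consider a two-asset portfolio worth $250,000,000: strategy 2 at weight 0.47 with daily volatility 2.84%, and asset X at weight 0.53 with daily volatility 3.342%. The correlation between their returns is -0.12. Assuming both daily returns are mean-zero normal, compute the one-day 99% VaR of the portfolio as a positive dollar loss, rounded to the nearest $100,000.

σ_p² = 0.47²·2.84² + 0.53²·3.342² + 2·-0.12·0.47·0.53·2.84·3.342 = 4.3516 (%²).
σ_p = √4.3516 = 2.086%.
At 99%, z = 2.326.
VaR = 2.326 × 2.086% = 4.852%; on $250,000,000 that is $12,130,000.

$12,100,000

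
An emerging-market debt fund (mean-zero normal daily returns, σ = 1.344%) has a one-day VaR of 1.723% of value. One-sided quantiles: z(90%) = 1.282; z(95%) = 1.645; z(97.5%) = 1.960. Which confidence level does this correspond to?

Implied z = VaR/σ = 1.723 / 1.344 = 1.282.
This matches z(90%) = 1.282.

90%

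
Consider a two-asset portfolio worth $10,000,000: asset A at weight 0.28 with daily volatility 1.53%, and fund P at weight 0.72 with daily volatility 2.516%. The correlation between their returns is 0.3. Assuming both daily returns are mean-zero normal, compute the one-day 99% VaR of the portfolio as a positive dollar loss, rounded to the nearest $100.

$461,200

σ_p² = 0.28²·1.53² + 0.72²·2.516² + 2·0.3·0.28·0.72·1.53·2.516 = 3.9308 (%²).
σ_p = √3.9308 = 1.983%.
At 99%, z = 2.326.
VaR = 2.326 × 1.983% = 4.612%; on $10,000,000 that is $461,200.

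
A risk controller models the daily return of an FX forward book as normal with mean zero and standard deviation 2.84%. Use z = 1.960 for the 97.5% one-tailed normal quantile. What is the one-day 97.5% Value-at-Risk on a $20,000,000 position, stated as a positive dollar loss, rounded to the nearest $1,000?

VaR = z·σ = 1.960 × 2.84% = 5.566%.
On $20,000,000: 0.05566 × $20,000,000 = $1,113,200.

$1,113,000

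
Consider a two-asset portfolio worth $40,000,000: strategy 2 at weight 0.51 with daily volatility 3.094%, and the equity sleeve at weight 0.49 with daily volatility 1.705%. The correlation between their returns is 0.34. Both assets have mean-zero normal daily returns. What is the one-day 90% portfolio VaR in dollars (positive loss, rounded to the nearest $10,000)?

$1,040,000

σ_p² = 0.51²·3.094² + 0.49²·1.705² + 2·0.34·0.51·0.49·3.094·1.705 = 4.0843 (%²).
σ_p = √4.0843 = 2.021%.
At 90%, z = 1.282.
VaR = 1.282 × 2.021% = 2.591%; on $40,000,000 that is $1,036,400.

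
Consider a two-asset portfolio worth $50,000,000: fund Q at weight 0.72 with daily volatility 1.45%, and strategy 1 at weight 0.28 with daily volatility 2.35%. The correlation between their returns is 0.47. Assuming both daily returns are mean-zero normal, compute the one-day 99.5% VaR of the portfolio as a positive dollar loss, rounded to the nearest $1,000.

σ_p² = 0.72²·1.45² + 0.28²·2.35² + 2·0.47·0.72·0.28·1.45·2.35 = 2.1686 (%²).
σ_p = √2.1686 = 1.473%.
At 99.5%, z = 2.576.
VaR = 2.576 × 1.473% = 3.794%; on $50,000,000 that is $1,897,000.

$1,897,000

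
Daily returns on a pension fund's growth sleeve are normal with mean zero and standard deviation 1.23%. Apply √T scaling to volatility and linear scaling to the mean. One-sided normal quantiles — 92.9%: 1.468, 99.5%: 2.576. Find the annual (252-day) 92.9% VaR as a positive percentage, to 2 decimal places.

σ_{252d} = 1.23% × √252 = 19.526%.
VaR = 1.468 × 19.526% = 28.664%.

28.66%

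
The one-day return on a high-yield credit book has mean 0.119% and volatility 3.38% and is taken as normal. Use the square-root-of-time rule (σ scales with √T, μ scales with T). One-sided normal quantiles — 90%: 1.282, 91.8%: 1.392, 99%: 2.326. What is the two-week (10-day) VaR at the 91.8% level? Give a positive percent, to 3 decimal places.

13.688%

σ_{10d} = 3.38% × √10 = 10.688%; μ_{10d} = 10 × 0.119% = 1.190%.
VaR = −(1.190%) + 1.392 × 10.688% = 13.688%.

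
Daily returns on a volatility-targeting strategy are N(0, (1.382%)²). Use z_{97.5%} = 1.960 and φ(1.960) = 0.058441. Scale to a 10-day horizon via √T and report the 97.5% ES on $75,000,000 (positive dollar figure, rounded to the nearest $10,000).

$7,660,000

σ_{10d} = 1.382% × √10 = 4.370%.
ES multiplier = φ(z)/(1−α) = 0.058441/0.025 = 2.338.
ES = 4.370% × 2.338 = 10.217%; on $75,000,000: $7,662,750.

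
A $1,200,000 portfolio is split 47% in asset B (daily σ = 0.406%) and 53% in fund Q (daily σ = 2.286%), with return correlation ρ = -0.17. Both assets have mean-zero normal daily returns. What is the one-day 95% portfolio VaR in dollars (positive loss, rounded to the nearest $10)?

σ_p² = 0.47²·0.406² + 0.53²·2.286² + 2·-0.17·0.47·0.53·0.406·2.286 = 1.4257 (%²).
σ_p = √1.4257 = 1.194%.
At 95%, z = 1.645.
VaR = 1.645 × 1.194% = 1.964%; on $1,200,000 that is $23,568.

$23,570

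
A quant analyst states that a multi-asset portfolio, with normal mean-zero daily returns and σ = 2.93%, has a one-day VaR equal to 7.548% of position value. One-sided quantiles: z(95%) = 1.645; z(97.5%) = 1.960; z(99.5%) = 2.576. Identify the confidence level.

Implied z = VaR/σ = 7.548 / 2.93 = 2.576.
This matches z(99.5%) = 2.576.

99.5%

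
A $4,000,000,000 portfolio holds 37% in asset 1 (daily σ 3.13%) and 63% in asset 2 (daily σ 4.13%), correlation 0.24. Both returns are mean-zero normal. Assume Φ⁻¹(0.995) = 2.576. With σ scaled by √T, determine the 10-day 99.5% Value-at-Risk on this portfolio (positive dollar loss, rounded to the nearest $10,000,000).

$1,010,000,000

σ_p = √(0.37²·3.13² + 0.63²·4.13² + 2·0.24·0.37·0.63·3.13·4.13) = 3.092%.
σ_{10d} = 3.092% × √10 = 9.778%.
VaR = 2.576 × 9.778% = 25.188%; on $4,000,000,000 that is $1,007,520,000.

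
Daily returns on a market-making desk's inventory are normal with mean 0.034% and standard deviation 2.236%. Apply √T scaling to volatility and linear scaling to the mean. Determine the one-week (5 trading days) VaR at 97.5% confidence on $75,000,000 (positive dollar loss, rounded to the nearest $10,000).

$7,220,000

At 97.5%, z = 1.960.
σ_{5d} = 2.236% × √5 = 5.000%; μ_{5d} = 5 × 0.034% = 0.170%.
VaR = −(0.170%) + 1.960 × 5.000% = 9.630%.
On $75,000,000: 0.09630 × $75,000,000 = $7,222,500.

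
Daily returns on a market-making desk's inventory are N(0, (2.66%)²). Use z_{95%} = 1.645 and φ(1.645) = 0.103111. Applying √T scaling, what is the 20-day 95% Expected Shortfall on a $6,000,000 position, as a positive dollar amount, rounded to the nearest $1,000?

σ_{20d} = 2.66% × √20 = 11.896%.
ES multiplier = φ(z)/(1−α) = 0.103111/0.05 = 2.062.
ES = 11.896% × 2.062 = 24.530%; on $6,000,000: $1,471,800.

$1,472,000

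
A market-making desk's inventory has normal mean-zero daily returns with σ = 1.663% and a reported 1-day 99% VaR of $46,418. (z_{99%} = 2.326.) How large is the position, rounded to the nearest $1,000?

$1,200,000

VaR as a fraction of value: z·σ = 2.326 × 1.663% = 3.86814%.
Position = $46,418 / 0.0386814 = $1,200,009.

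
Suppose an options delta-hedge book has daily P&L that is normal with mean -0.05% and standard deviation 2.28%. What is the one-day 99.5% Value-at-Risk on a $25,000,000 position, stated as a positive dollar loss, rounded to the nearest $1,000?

$1,481,000

At 99.5% one-sided, z = 2.576.
VaR = −μ + z·σ = −(-0.05%) + 2.576 × 2.28% = 5.923%.
On $25,000,000: 0.05923 × $25,000,000 = $1,480,750.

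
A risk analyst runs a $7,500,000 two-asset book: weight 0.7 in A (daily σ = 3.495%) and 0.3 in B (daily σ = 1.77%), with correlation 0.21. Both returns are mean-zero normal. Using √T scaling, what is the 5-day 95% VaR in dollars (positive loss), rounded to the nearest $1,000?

$720,000

σ_p = √(0.7²·3.495² + 0.3²·1.77² + 2·0.21·0.7·0.3·3.495·1.77) = 2.610%.
σ_{5d} = 2.610% × √5 = 5.836%.
z(95%) = 1.645.
VaR = 1.645 × 5.836% = 9.600%; on $7,500,000 that is $720,000.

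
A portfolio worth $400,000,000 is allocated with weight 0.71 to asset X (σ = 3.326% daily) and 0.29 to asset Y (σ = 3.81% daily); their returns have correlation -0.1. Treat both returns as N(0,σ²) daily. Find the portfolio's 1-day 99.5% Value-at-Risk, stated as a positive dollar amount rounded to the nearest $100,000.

$25,800,000

σ_p² = 0.71²·3.326² + 0.29²·3.81² + 2·-0.1·0.71·0.29·3.326·3.81 = 6.2755 (%²).
σ_p = √6.2755 = 2.505%.
At 99.5%, z = 2.576.
VaR = 2.576 × 2.505% = 6.453%; on $400,000,000 that is $25,812,000.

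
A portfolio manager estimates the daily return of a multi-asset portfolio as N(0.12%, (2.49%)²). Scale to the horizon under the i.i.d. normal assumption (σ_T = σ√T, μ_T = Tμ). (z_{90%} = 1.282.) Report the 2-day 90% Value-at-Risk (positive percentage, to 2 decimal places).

σ_{2d} = 2.49% × √2 = 3.521%; μ_{2d} = 2 × 0.12% = 0.240%.
VaR = −(0.240%) + 1.282 × 3.521% = 4.274%.

4.27%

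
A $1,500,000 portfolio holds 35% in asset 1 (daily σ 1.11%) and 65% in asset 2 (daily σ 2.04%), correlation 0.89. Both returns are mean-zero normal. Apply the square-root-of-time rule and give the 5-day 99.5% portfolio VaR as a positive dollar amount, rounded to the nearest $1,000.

$145,000

σ_p = √(0.35²·1.11² + 0.65²·2.04² + 2·0.89·0.35·0.65·1.11·2.04) = 1.681%.
σ_{5d} = 1.681% × √5 = 3.759%.
z(99.5%) = 2.576.
VaR = 2.576 × 3.759% = 9.683%; on $1,500,000 that is $145,245.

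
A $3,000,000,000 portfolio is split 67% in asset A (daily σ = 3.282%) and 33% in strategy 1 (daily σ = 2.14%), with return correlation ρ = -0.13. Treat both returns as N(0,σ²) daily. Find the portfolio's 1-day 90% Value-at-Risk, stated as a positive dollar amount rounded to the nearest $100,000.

$85,400,000

σ_p² = 0.67²·3.282² + 0.33²·2.14² + 2·-0.13·0.67·0.33·3.282·2.14 = 4.9303 (%²).
σ_p = √4.9303 = 2.220%.
At 90%, z = 1.282.
VaR = 1.282 × 2.220% = 2.846%; on $3,000,000,000 that is $85,380,000.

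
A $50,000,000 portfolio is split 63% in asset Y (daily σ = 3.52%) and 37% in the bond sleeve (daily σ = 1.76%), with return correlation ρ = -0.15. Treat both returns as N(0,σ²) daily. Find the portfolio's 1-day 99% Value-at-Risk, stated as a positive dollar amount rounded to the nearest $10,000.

$2,580,000

σ_p² = 0.63²·3.52² + 0.37²·1.76² + 2·-0.15·0.63·0.37·3.52·1.76 = 4.9086 (%²).
σ_p = √4.9086 = 2.216%.
At 99%, z = 2.326.
VaR = 2.326 × 2.216% = 5.154%; on $50,000,000 that is $2,577,000.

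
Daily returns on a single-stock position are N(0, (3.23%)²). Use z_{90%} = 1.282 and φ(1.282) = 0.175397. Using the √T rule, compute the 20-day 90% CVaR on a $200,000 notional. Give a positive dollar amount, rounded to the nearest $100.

$50,700

σ_{20d} = 3.23% × √20 = 14.445%.
ES multiplier = φ(z)/(1−α) = 0.175397/0.1 = 1.754.
ES = 14.445% × 1.754 = 25.337%; on $200,000: $50,674.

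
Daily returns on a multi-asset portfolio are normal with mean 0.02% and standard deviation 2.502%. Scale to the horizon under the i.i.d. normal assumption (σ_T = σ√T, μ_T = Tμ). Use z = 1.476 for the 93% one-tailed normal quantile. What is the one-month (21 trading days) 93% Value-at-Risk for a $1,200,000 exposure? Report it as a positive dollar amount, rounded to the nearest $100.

σ_{21d} = 2.502% × √21 = 11.466%; μ_{21d} = 21 × 0.02% = 0.420%.
VaR = −(0.420%) + 1.476 × 11.466% = 16.504%.
On $1,200,000: 0.16504 × $1,200,000 = $198,048.

$198,000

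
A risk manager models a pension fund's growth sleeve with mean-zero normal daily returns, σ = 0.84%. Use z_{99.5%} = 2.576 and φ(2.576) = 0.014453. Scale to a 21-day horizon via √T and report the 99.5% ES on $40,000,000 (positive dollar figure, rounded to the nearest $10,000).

σ_{21d} = 0.84% × √21 = 3.849%.
ES multiplier = φ(z)/(1−α) = 0.014453/0.005 = 2.891.
ES = 3.849% × 2.891 = 11.127%; on $40,000,000: $4,450,800.

$4,450,000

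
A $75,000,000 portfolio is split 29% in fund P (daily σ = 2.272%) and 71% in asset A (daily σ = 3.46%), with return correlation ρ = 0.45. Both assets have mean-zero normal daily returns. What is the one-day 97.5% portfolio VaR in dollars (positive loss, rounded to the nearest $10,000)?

$4,140,000

σ_p² = 0.29²·2.272² + 0.71²·3.46² + 2·0.45·0.29·0.71·2.272·3.46 = 7.9258 (%²).
σ_p = √7.9258 = 2.815%.
At 97.5%, z = 1.960.
VaR = 1.960 × 2.815% = 5.517%; on $75,000,000 that is $4,137,750.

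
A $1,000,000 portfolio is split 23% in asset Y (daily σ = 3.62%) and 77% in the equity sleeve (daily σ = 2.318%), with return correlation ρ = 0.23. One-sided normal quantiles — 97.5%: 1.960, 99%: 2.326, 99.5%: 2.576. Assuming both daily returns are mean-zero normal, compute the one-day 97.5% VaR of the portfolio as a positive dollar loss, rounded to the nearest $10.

$41,870

σ_p² = 0.23²·3.62² + 0.77²·2.318² + 2·0.23·0.23·0.77·3.62·2.318 = 4.5625 (%²).
σ_p = √4.5625 = 2.136%.
VaR = 1.960 × 2.136% = 4.187%; on $1,000,000 that is $41,870.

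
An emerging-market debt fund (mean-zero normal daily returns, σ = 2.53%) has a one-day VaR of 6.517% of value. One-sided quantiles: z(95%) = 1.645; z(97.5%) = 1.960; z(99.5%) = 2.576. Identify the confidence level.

Implied z = VaR/σ = 6.517 / 2.53 = 2.576.
This matches z(99.5%) = 2.576.

99.5%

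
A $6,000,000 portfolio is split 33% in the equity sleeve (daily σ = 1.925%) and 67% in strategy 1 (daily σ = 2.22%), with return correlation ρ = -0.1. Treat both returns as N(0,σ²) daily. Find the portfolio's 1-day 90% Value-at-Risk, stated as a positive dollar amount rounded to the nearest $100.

$119,800

σ_p² = 0.33²·1.925² + 0.67²·2.22² + 2·-0.1·0.33·0.67·1.925·2.22 = 2.4269 (%²).
σ_p = √2.4269 = 1.558%.
At 90%, z = 1.282.
VaR = 1.282 × 1.558% = 1.997%; on $6,000,000 that is $119,820.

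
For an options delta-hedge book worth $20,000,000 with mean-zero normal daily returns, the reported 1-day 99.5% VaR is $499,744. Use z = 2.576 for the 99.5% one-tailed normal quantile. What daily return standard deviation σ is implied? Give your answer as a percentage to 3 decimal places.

VaR as a fraction: $499,744 / $20,000,000 = 2.499%.
σ = VaR / z = 2.499% / 2.576 = 0.970%.

0.970%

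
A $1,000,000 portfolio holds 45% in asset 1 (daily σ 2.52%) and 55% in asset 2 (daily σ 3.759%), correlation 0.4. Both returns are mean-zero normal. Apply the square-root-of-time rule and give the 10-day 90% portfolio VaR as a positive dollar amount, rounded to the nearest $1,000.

σ_p = √(0.45²·2.52² + 0.55²·3.759² + 2·0.4·0.45·0.55·2.52·3.759) = 2.727%.
σ_{10d} = 2.727% × √10 = 8.624%.
z(90%) = 1.282.
VaR = 1.282 × 8.624% = 11.056%; on $1,000,000 that is $110,560.

$111,000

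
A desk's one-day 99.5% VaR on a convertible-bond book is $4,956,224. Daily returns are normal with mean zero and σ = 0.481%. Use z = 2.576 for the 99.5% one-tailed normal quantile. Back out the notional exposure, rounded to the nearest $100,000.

VaR as a fraction of value: z·σ = 2.576 × 0.481% = 1.23906%.
Position = $4,956,224 / 0.0123906 = $400,000,000.

$400,000,000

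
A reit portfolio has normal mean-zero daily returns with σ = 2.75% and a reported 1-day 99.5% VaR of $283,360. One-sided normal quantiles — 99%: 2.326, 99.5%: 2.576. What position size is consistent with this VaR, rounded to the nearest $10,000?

$4,000,000

VaR as a fraction of value: z·σ = 2.576 × 2.75% = 7.084%.
Position = $283,360 / 0.07084 = $4,000,000.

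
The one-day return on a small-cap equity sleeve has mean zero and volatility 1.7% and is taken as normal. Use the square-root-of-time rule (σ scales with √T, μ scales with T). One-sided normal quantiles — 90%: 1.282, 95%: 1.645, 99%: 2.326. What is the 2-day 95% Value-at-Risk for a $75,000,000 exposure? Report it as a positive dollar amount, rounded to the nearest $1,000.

σ_{2d} = 1.7% × √2 = 2.404%.
VaR = 1.645 × 2.404% = 3.955%.
On $75,000,000: 0.03955 × $75,000,000 = $2,966,250.

$2,966,000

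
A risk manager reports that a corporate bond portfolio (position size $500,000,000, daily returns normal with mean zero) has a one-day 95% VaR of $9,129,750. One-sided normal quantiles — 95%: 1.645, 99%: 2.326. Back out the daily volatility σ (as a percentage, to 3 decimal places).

VaR as a fraction: $9,129,750 / $500,000,000 = 1.826%.
σ = VaR / z = 1.826% / 1.645 = 1.110%.

1.110%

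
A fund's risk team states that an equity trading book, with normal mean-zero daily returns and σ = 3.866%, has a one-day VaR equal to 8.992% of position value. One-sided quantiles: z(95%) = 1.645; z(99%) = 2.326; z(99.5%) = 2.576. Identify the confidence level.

99%

Implied z = VaR/σ = 8.992 / 3.866 = 2.326.
This matches z(99%) = 2.326.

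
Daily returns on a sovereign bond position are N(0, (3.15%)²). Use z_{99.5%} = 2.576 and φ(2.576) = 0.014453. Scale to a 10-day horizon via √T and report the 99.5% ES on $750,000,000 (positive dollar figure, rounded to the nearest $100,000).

σ_{10d} = 3.15% × √10 = 9.961%.
ES multiplier = φ(z)/(1−α) = 0.014453/0.005 = 2.891.
ES = 9.961% × 2.891 = 28.797%; on $750,000,000: $215,977,500.

$216,000,000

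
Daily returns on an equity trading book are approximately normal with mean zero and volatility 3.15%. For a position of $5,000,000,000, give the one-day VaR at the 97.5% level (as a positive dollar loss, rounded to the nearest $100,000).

At 97.5% one-sided, z = 1.960.
VaR = z·σ = 1.960 × 3.15% = 6.174%.
On $5,000,000,000: 0.06174 × $5,000,000,000 = $308,700,000.

$308,700,000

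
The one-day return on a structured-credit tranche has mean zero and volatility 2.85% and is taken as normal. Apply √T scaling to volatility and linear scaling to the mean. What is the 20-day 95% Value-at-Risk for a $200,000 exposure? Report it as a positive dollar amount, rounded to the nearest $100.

At 95%, z = 1.645.
σ_{20d} = 2.85% × √20 = 12.746%.
VaR = 1.645 × 12.746% = 20.967%.
On $200,000: 0.20967 × $200,000 = $41,934.

$41,900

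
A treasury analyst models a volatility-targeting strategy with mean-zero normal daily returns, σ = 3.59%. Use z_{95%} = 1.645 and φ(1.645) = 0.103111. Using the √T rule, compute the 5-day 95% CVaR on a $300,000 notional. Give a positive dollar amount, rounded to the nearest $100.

$49,700

σ_{5d} = 3.59% × √5 = 8.027%.
ES multiplier = φ(z)/(1−α) = 0.103111/0.05 = 2.062.
ES = 8.027% × 2.062 = 16.552%; on $300,000: $49,656.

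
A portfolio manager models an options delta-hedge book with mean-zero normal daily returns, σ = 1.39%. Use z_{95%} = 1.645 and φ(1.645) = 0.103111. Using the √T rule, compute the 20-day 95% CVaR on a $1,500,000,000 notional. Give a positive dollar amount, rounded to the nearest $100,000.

σ_{20d} = 1.39% × √20 = 6.216%.
ES multiplier = φ(z)/(1−α) = 0.103111/0.05 = 2.062.
ES = 6.216% × 2.062 = 12.817%; on $1,500,000,000: $192,255,000.

$192,300,000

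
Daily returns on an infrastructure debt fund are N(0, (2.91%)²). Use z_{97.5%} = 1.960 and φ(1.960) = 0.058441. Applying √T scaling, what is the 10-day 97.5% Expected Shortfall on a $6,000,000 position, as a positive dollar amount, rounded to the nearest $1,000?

$1,291,000

σ_{10d} = 2.91% × √10 = 9.202%.
ES multiplier = φ(z)/(1−α) = 0.058441/0.025 = 2.338.
ES = 9.202% × 2.338 = 21.514%; on $6,000,000: $1,290,840.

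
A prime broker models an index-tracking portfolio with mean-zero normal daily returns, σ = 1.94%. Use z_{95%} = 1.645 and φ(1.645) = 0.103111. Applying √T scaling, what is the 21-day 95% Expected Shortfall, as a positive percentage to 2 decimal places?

σ_{21d} = 1.94% × √21 = 8.890%.
ES multiplier = φ(z)/(1−α) = 0.103111/0.05 = 2.062.
ES = 8.890% × 2.062 = 18.331%.

18.33%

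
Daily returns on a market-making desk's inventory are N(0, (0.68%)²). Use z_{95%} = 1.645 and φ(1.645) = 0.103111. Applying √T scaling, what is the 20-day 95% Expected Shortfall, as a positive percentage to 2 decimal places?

6.27%

σ_{20d} = 0.68% × √20 = 3.041%.
ES multiplier = φ(z)/(1−α) = 0.103111/0.05 = 2.062.
ES = 3.041% × 2.062 = 6.271%.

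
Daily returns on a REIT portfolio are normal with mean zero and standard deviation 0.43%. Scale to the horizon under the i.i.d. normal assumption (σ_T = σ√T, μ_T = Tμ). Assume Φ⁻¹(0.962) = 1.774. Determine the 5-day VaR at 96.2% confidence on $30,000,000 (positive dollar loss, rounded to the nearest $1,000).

σ_{5d} = 0.43% × √5 = 0.962%.
VaR = 1.774 × 0.962% = 1.707%.
On $30,000,000: 0.01707 × $30,000,000 = $512,100.

$512,000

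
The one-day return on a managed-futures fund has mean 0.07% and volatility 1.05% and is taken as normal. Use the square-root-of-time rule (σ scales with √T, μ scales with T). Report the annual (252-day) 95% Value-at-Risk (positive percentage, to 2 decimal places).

9.78%

At 95%, z = 1.645.
σ_{252d} = 1.05% × √252 = 16.668%; μ_{252d} = 252 × 0.07% = 17.640%.
VaR = −(17.640%) + 1.645 × 16.668% = 9.779%.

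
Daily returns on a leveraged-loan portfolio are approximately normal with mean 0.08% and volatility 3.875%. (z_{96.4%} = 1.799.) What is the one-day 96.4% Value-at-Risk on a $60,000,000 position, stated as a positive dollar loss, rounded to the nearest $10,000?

VaR = −μ + z·σ = −(0.08%) + 1.799 × 3.875% = 6.891%.
On $60,000,000: 0.06891 × $60,000,000 = $4,134,600.

$4,130,000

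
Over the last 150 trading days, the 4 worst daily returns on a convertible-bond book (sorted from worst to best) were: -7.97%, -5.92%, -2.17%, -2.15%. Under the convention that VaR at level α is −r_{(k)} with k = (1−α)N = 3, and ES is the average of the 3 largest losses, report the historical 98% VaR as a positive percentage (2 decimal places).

k = 3; the 3rd lowest return is -2.17%, so VaR = 2.17%.

2.17%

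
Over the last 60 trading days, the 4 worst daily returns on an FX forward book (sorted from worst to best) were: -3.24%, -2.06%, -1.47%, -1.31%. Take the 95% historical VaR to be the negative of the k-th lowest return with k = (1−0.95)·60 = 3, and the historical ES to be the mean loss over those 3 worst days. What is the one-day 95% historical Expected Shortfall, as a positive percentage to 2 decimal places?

The 3 worst returns sum to -6.77%.
ES = −(-6.77%) / 3 = 2.2566…% ≈ 2.26%.

2.26%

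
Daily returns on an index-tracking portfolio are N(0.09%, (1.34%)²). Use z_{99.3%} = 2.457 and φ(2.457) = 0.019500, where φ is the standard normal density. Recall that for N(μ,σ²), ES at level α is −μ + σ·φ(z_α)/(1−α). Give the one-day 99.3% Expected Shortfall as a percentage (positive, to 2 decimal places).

3.64%

Tail multiplier: φ(z)/(1−α) = 0.019500 / 0.007 = 2.786.
ES = −(0.09%) + 1.34% × 2.786 = 3.643%.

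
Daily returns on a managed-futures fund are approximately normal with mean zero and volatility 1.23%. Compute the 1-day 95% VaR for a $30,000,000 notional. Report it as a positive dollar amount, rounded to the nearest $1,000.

$607,000

At 95% one-sided, z = 1.645.
VaR = z·σ = 1.645 × 1.23% = 2.023%.
On $30,000,000: 0.02023 × $30,000,000 = $606,900.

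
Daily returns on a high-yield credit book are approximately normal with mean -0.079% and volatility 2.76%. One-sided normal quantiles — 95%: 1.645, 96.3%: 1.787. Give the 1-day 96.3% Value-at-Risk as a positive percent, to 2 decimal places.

VaR = −μ + z·σ = −(-0.079%) + 1.787 × 2.76% = 5.011%.

5.01%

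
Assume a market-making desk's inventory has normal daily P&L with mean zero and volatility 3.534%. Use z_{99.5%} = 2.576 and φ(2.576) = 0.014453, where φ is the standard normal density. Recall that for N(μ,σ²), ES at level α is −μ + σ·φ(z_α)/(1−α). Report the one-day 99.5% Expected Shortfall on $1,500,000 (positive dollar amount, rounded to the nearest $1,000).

$153,000

Tail multiplier: φ(z)/(1−α) = 0.014453 / 0.005 = 2.891.
ES = 3.534% × 2.891 = 10.217%.
On $1,500,000: 0.10217 × $1,500,000 = $153,255.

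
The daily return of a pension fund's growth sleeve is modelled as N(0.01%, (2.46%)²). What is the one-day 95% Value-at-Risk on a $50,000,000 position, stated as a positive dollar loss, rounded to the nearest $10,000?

$2,020,000

At 95% one-sided, z = 1.645.
VaR = −μ + z·σ = −(0.01%) + 1.645 × 2.46% = 4.037%.
On $50,000,000: 0.04037 × $50,000,000 = $2,018,500.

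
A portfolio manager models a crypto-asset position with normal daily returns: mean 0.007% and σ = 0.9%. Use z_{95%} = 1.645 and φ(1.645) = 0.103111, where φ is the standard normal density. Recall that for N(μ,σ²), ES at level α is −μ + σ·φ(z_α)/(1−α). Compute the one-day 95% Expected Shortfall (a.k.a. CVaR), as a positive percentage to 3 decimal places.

1.849%

Tail multiplier: φ(z)/(1−α) = 0.103111 / 0.05 = 2.062.
ES = −(0.007%) + 0.9% × 2.062 = 1.849%.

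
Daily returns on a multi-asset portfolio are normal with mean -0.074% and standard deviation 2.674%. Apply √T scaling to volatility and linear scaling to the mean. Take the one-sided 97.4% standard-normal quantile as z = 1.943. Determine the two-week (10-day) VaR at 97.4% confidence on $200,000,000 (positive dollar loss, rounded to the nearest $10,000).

$34,340,000

σ_{10d} = 2.674% × √10 = 8.456%; μ_{10d} = 10 × -0.074% = -0.740%.
VaR = −(-0.740%) + 1.943 × 8.456% = 17.170%.
On $200,000,000: 0.17170 × $200,000,000 = $34,340,000.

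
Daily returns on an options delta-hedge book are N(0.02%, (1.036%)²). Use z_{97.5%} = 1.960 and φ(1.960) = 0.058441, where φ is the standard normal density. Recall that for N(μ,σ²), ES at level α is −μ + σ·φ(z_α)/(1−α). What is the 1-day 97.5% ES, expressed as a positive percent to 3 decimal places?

Tail multiplier: φ(z)/(1−α) = 0.058441 / 0.025 = 2.338.
ES = −(0.02%) + 1.036% × 2.338 = 2.402%.

2.402%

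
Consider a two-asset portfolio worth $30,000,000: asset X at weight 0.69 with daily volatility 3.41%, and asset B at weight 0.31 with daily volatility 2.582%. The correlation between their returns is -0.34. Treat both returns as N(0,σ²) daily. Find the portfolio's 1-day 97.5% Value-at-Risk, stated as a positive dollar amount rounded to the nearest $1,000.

$1,301,000

σ_p² = 0.69²·3.41² + 0.31²·2.582² + 2·-0.34·0.69·0.31·3.41·2.582 = 4.8962 (%²).
σ_p = √4.8962 = 2.213%.
At 97.5%, z = 1.960.
VaR = 1.960 × 2.213% = 4.337%; on $30,000,000 that is $1,301,100.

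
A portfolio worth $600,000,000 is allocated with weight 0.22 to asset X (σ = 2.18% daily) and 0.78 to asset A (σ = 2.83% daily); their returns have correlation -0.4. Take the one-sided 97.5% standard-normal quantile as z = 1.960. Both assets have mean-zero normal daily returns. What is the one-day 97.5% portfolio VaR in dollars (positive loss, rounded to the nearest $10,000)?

$24,260,000

σ_p² = 0.22²·2.18² + 0.78²·2.83² + 2·-0.4·0.22·0.78·2.18·2.83 = 4.2557 (%²).
σ_p = √4.2557 = 2.063%.
VaR = 1.960 × 2.063% = 4.043%; on $600,000,000 that is $24,258,000.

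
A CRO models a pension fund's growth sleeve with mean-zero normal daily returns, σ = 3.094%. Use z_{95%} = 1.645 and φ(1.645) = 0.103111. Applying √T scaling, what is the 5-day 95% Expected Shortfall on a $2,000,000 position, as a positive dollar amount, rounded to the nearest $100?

σ_{5d} = 3.094% × √5 = 6.918%.
ES multiplier = φ(z)/(1−α) = 0.103111/0.05 = 2.062.
ES = 6.918% × 2.062 = 14.265%; on $2,000,000: $285,300.

$285,300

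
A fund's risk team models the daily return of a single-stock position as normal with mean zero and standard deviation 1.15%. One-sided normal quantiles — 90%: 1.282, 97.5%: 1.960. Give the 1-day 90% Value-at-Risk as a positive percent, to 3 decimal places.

1.474%

VaR = z·σ = 1.282 × 1.15% = 1.474%.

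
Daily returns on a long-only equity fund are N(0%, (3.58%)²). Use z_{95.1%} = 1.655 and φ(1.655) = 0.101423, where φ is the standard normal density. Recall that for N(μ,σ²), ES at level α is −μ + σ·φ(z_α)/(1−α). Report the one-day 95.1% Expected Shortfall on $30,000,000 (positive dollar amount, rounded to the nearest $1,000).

$2,223,000

Tail multiplier: φ(z)/(1−α) = 0.101423 / 0.049 = 2.070.
ES = 3.58% × 2.070 = 7.411%.
On $30,000,000: 0.07411 × $30,000,000 = $2,223,300.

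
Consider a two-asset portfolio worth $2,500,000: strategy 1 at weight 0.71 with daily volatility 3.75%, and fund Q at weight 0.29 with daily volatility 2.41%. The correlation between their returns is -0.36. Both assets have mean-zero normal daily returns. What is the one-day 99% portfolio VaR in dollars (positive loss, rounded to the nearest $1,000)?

σ_p² = 0.71²·3.75² + 0.29²·2.41² + 2·-0.36·0.71·0.29·3.75·2.41 = 6.2376 (%²).
σ_p = √6.2376 = 2.498%.
At 99%, z = 2.326.
VaR = 2.326 × 2.498% = 5.810%; on $2,500,000 that is $145,250.

$145,000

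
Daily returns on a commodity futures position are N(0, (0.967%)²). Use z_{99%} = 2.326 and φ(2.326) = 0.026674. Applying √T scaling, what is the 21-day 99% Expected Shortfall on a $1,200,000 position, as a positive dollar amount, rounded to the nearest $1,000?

σ_{21d} = 0.967% × √21 = 4.431%.
ES multiplier = φ(z)/(1−α) = 0.026674/0.01 = 2.667.
ES = 4.431% × 2.667 = 11.817%; on $1,200,000: $141,804.

$142,000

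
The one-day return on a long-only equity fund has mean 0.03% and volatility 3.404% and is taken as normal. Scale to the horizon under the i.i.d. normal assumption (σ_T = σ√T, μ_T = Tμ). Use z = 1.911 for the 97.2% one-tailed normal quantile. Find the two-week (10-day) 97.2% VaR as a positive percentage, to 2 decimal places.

σ_{10d} = 3.404% × √10 = 10.764%; μ_{10d} = 10 × 0.03% = 0.300%.
VaR = −(0.300%) + 1.911 × 10.764% = 20.270%.

20.27%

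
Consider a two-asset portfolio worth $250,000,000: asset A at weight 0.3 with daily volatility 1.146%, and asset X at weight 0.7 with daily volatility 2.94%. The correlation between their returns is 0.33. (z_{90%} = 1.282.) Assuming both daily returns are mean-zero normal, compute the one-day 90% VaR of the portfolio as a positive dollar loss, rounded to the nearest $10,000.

σ_p² = 0.3²·1.146² + 0.7²·2.94² + 2·0.33·0.3·0.7·1.146·2.94 = 4.8205 (%²).
σ_p = √4.8205 = 2.196%.
VaR = 1.282 × 2.196% = 2.815%; on $250,000,000 that is $7,037,500.

$7,040,000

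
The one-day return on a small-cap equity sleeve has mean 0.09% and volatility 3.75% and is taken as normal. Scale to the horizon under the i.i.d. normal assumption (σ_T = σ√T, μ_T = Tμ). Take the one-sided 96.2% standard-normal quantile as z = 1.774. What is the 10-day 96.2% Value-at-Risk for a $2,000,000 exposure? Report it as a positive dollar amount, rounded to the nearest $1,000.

σ_{10d} = 3.75% × √10 = 11.859%; μ_{10d} = 10 × 0.09% = 0.900%.
VaR = −(0.900%) + 1.774 × 11.859% = 20.138%.
On $2,000,000: 0.20138 × $2,000,000 = $402,760.

$403,000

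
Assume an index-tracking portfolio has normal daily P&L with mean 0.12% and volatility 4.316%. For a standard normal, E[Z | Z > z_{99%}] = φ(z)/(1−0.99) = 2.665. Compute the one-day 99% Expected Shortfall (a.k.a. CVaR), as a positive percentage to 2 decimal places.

11.38%

ES = −(0.12%) + 4.316% × 2.665 = 11.382%.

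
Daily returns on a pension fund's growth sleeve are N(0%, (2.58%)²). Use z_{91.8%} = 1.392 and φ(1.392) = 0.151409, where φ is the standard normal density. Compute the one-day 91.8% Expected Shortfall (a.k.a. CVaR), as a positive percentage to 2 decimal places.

Tail multiplier: φ(z)/(1−α) = 0.151409 / 0.082 = 1.846.
ES = 2.58% × 1.846 = 4.763%.

4.76%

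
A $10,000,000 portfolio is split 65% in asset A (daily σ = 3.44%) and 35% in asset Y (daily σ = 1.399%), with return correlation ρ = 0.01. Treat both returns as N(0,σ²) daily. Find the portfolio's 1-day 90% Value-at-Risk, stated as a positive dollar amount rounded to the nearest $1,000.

$294,000

σ_p² = 0.65²·3.44² + 0.35²·1.399² + 2·0.01·0.65·0.35·3.44·1.399 = 5.2614 (%²).
σ_p = √5.2614 = 2.294%.
At 90%, z = 1.282.
VaR = 1.282 × 2.294% = 2.941%; on $10,000,000 that is $294,100.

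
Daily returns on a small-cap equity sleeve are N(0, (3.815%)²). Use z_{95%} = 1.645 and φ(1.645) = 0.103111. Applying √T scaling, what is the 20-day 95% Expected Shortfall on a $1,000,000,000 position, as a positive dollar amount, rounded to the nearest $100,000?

σ_{20d} = 3.815% × √20 = 17.061%.
ES multiplier = φ(z)/(1−α) = 0.103111/0.05 = 2.062.
ES = 17.061% × 2.062 = 35.180%; on $1,000,000,000: $351,800,000.

$351,800,000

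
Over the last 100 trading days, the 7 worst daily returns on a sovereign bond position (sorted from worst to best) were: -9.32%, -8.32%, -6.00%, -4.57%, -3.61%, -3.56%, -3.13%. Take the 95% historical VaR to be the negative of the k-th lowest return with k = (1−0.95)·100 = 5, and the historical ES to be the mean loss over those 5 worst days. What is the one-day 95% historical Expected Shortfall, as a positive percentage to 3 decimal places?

6.364%

The 5 worst returns sum to -31.82%.
ES = −(-31.82%) / 5 = 6.364%.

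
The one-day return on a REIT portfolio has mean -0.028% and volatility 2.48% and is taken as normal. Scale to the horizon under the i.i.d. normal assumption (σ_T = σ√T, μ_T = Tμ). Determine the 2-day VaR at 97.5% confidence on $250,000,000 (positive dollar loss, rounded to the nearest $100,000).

At 97.5%, z = 1.960.
σ_{2d} = 2.48% × √2 = 3.507%; μ_{2d} = 2 × -0.028% = -0.056%.
VaR = −(-0.056%) + 1.960 × 3.507% = 6.930%.
On $250,000,000: 0.06930 × $250,000,000 = $17,325,000.

$17,300,000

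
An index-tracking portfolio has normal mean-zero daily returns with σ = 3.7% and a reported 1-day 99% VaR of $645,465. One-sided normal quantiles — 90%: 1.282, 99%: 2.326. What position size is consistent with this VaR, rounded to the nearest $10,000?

$7,500,000

VaR as a fraction of value: z·σ = 2.326 × 3.7% = 8.6062%.
Position = $645,465 / 0.086062 = $7,500,000.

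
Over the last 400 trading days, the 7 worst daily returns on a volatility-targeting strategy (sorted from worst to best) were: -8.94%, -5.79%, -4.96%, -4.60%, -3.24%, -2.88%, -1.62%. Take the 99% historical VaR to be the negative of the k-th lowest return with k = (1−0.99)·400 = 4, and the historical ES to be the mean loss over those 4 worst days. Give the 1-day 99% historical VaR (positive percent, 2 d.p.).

4.60%

k = 4; the 4th lowest return is -4.60%, so VaR = 4.60%.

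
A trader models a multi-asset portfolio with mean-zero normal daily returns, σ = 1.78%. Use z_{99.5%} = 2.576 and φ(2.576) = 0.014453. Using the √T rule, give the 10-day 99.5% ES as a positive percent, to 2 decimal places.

σ_{10d} = 1.78% × √10 = 5.629%.
ES multiplier = φ(z)/(1−α) = 0.014453/0.005 = 2.891.
ES = 5.629% × 2.891 = 16.273%.

16.27%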